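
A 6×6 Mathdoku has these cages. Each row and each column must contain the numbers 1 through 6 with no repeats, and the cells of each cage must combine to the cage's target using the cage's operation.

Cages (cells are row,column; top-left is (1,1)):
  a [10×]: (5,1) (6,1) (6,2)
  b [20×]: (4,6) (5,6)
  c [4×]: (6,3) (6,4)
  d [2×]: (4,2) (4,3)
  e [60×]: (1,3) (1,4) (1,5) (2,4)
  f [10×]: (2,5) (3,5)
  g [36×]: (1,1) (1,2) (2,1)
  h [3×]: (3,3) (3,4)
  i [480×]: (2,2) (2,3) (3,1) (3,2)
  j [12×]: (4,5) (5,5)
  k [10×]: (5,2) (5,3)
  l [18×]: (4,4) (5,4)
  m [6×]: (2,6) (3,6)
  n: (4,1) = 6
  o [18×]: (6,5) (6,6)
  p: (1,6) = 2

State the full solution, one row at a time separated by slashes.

4 3 6 5 1 2 / 3 6 4 2 5 1 / 5 4 3 1 2 6 / 6 1 2 3 4 5 / 1 2 5 6 3 4 / 2 5 1 4 6 3

Cage p is a single given cell, leaving (1,6) = 2.
Cage n is given, which forces (4,1) = 6.
6 is placed in row 4, so (4,4) = 3.
Column 4 now contains 3, so (5,4) = 6.
Cage h needs two cells with product 3, leaving (3,3) = 3.
Column 4 now contains 3; hence (3,4) = 1.
Row 3 now contains 1; hence (3,6) = 6.
The two cells of cage j must have product 12; hence (4,5) = 4.
4 is placed in row 4, which forces (4,6) = 5.
The two cells of cage j must have product 12, which forces (5,5) = 3.
5 is placed in column 6; hence (5,6) = 4.
Column 4 already has 1, so (6,4) = 4.
Column 5 now contains 3, which forces (6,5) = 6.
Column 6 now contains 6, so (6,6) = 3.
Cage e has product 60, leaving (1,3) = 6.
Column 4 now contains 4; hence (1,4) = 5.
Cage e needs product 60, so (1,5) = 1.
Column 3 already has 6; hence (2,3) = 4.
The 4 cells of cage e must have product 60, which forces (2,4) = 2.
2 is placed in row 2; hence (2,5) = 5.
Column 6 now contains 6, which forces (2,6) = 1.
5 is placed in column 5, so (3,5) = 2.
Row 6 now contains 4, so (6,3) = 1.
Cage g needs product 36; hence (1,1) = 4.
Row 1 now contains 6, leaving (1,2) = 3.
2 is placed in row 2; hence (2,1) = 3.
Row 2 now contains 4, leaving (2,2) = 6.
Column 1 already has 4, leaving (3,1) = 5.
Row 3 already has 5, so (3,2) = 4.
Cage d's pair has product 2; hence (4,2) = 1.
Column 3 already has 1, so (4,3) = 2.
Cage a needs product 10, leaving (5,1) = 1.
2 is placed in column 3, leaving (5,3) = 5.
5 is placed in column 1, which forces (6,1) = 2.
2 is placed in row 6, leaving (6,2) = 5.
Row 5 already has 5, which forces (5,2) = 2.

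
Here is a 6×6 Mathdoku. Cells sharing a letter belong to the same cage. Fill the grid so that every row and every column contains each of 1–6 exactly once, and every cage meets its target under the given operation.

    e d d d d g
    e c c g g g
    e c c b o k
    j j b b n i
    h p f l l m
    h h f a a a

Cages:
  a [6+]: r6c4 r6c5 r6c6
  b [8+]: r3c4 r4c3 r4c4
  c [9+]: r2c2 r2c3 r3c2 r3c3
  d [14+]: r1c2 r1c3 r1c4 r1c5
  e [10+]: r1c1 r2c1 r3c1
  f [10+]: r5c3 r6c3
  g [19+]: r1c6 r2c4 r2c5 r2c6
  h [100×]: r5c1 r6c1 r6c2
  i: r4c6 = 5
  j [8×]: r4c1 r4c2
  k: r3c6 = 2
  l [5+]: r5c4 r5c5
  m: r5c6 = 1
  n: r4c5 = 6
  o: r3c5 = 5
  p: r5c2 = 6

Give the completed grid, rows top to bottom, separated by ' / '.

O is a freebie, leaving r3c5 = 5.
Cage k is a single given cell, which forces r3c6 = 2.
Cage n is a single given cell, leaving r4c5 = 6.
Cage i is given, so r4c6 = 5.
Cage h has product 100, which forces r5c1 = 5.
Cage p is given, so r5c2 = 6.
Row 5 now contains 6, so r5c3 = 4.
Cage m is a single given cell, leaving r5c6 = 1.
Cage h has product 100, so r6c1 = 4.
The 3 cells of cage h must have product 100; hence r6c2 = 5.
4 is placed in column 3, leaving r6c3 = 6.
Column 6 already has 1, which forces r6c6 = 3.
Column 1 now contains 4; hence r4c1 = 2.
Cage j needs two cells with product 8, leaving r4c2 = 4.
Cage b has sum 8; hence r3c4 = 4.
Row 2 needs a 1, and only r2c1 is open for it.
In row 2, 5 can only go at r2c4, so r2c4 = 5.
The 4 cells of cage g must have sum 19, leaving r1c6 = 4.
Cage g has sum 19, which forces r2c5 = 4.
Cage g has sum 19, which forces r2c6 = 6.
The 4 cells of cage d must have sum 14, which forces r1c3 = 5.
The 4 cells of cage d must have sum 14, so r1c4 = 6.
6 is placed in row 1, which forces r1c1 = 3.
The 3 cells of cage e must have sum 10, leaving r3c1 = 6.
Column 3 needs a 2, and only r2c3 is open for it.
Row 2 now contains 2, so r2c2 = 3.
The 4 cells of cage c must have sum 9, so r3c2 = 1.
Cage c has sum 9, so r3c3 = 3.
Column 3 already has 3; hence r4c3 = 1.
Row 4 now contains 1; hence r4c4 = 3.
3 is placed in column 4, so r5c4 = 2.
2 is placed in row 5; hence r5c5 = 3.
2 is placed in column 4; hence r6c4 = 1.
Row 6 now contains 1, which forces r6c5 = 2.
Column 2 already has 1; hence r1c2 = 2.
2 is placed in column 5; hence r1c5 = 1.

3 2 5 6 1 4 / 1 3 2 5 4 6 / 6 1 3 4 5 2 / 2 4 1 3 6 5 / 5 6 4 2 3 1 / 4 5 6 1 2 3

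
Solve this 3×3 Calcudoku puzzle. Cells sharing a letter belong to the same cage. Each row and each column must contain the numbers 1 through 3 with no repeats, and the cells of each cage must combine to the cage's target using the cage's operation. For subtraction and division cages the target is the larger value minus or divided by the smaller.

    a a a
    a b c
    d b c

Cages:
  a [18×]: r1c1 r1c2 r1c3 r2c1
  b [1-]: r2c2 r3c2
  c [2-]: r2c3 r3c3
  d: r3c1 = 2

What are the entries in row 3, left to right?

Cage a has product 18, so r2c1 = 3.
Row 2 already has 3, leaving r2c3 = 1.
Cage d is a single given cell; hence r3c1 = 2.
Column 3 already has 1, which forces r3c3 = 3.
Column 1 already has 2, leaving r1c1 = 1.
Cage a has product 18, leaving r1c2 = 3.
Column 3 already has 3, so r1c3 = 2.
1 is placed in row 2, leaving r2c2 = 2.
3 is placed in row 3, which forces r3c2 = 1.
Completed grid: 1 3 2 / 3 2 1 / 2 1 3.

2 1 3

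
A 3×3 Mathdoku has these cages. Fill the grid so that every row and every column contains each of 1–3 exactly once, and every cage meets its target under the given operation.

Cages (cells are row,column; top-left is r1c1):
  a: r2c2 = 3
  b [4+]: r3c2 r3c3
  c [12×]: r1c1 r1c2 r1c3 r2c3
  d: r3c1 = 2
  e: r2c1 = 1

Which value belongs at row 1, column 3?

1

Cage e is a single given cell, which forces r2c1 = 1.
Cage a is a single given cell, so r2c2 = 3.
Cage c needs product 12, which forces r2c3 = 2.
Cage d is given, which forces r3c1 = 2.
Column 2 already has 3, which forces r3c2 = 1.
Row 3 already has 1, so r3c3 = 3.
2 is placed in column 1, which forces r1c1 = 3.
1 is placed in column 2; hence r1c2 = 2.
Column 3 already has 3, which forces r1c3 = 1.
Filled in: 3 2 1 / 1 3 2 / 2 1 3.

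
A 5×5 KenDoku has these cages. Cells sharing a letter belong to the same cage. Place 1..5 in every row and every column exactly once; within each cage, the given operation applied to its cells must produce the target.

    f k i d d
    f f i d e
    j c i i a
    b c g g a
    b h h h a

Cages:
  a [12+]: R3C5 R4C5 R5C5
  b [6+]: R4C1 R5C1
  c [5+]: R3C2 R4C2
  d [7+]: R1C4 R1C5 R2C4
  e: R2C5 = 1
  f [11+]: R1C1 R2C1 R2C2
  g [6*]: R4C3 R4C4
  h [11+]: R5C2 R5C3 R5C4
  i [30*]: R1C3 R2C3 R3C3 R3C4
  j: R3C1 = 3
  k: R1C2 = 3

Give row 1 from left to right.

4 3 5 1 2

K is a freebie, so R1C2 = 3.
Cage e is a single given cell, so R2C5 = 1.
J is a freebie, which forces R3C1 = 3.
Cage d needs sum 7, which forces R1C4 = 1.
The 4 cells of cage i must have product 30, so R2C3 = 3.
3 is placed in column 3, leaving R4C3 = 2.
2 is placed in row 4, which forces R4C4 = 3.
Column 3 now contains 2, leaving R1C3 = 5.
The 4 cells of cage i must have product 30, leaving R3C3 = 1.
Cage i needs product 30; hence R3C4 = 2.
Column 3 now contains 5; hence R5C3 = 4.
4 is placed in row 5, so R5C4 = 5.
Cage a needs sum 12; hence R5C5 = 3.
The 3 cells of cage d must have sum 7, leaving R1C5 = 2.
Column 4 already has 2, leaving R2C4 = 4.
Row 3 already has 1, leaving R3C2 = 4.
4 is placed in row 3, so R3C5 = 5.
Cage c's pair has sum 5, which forces R4C2 = 1.
Column 5 now contains 5; hence R4C5 = 4.
5 is placed in row 5, so R5C2 = 2.
2 is placed in row 1, so R1C1 = 4.
Cage f needs sum 11, so R2C1 = 2.
2 is placed in column 2; hence R2C2 = 5.
Row 4 now contains 4, so R4C1 = 5.
Row 5 now contains 2; hence R5C1 = 1.
The full grid is 4 3 5 1 2 / 2 5 3 4 1 / 3 4 1 2 5 / 5 1 2 3 4 / 1 2 4 5 3.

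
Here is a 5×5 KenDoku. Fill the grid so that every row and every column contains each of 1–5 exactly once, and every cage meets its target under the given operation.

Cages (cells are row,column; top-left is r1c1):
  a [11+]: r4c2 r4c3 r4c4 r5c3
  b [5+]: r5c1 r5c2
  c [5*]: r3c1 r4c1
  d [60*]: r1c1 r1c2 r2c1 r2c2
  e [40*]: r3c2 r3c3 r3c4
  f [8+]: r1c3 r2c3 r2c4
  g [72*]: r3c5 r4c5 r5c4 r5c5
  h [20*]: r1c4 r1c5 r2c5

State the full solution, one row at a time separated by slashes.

2 5 3 4 1 / 3 2 4 1 5 / 1 4 2 5 3 / 5 3 1 2 4 / 4 1 5 3 2

The 4 cells of cage g must have product 72, so r5c4 = 3.
Row 3 needs a 1, and only r3c1 is open for it.
Column 1 now contains 1; hence r4c1 = 5.
Column 1 now contains 1, leaving r5c1 = 4.
Cage b's pair has sum 5, which forces r5c2 = 1.
Row 5 already has 4, so r5c5 = 2.
Row 5 now contains 2, leaving r5c3 = 5.
Row 3 needs a 3, and only r3c5 is open for it.
Column 5 already has 3, which forces r4c5 = 4.
The 3 cells of cage h must have product 20, leaving r1c4 = 4.
The only place for 3 in row 2 is r2c1.
Column 1 now contains 3, leaving r1c1 = 2.
Cage d needs product 60, leaving r1c2 = 5.
Row 1 now contains 5, leaving r1c5 = 1.
Cage d needs product 60; hence r2c2 = 2.
Column 5 already has 1, so r2c5 = 5.
2 is placed in column 2; hence r3c2 = 4.
4 is placed in row 3, leaving r3c3 = 2.
2 is placed in row 3, which forces r3c4 = 5.
2 is placed in column 2, leaving r4c2 = 3.
Row 4 already has 3; hence r4c3 = 1.
1 is placed in row 4, which forces r4c4 = 2.
Row 1 already has 1, which forces r1c3 = 3.
1 is placed in column 3, which forces r2c3 = 4.
5 is placed in row 2, which forces r2c4 = 1.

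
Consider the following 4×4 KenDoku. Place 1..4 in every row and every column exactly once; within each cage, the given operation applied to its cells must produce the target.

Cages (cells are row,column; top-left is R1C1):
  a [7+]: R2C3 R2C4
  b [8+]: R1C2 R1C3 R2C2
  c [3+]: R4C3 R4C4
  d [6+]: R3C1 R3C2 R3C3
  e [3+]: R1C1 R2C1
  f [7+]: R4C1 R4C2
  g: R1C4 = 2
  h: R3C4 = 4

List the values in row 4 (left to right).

Cage g is given, which forces R1C4 = 2.
Cage h is given, leaving R3C4 = 4.
2 is placed in column 4, leaving R4C4 = 1.
2 is placed in row 1, so R1C1 = 1.
The two cells of cage e must have sum 3, which forces R2C1 = 2.
The two cells of cage a must have sum 7; hence R2C3 = 4.
4 is placed in column 4, which forces R2C4 = 3.
Column 1 now contains 2; hence R3C1 = 3.
Column 1 already has 3; hence R4C1 = 4.
Row 4 now contains 4, leaving R4C2 = 3.
1 is placed in row 4, so R4C3 = 2.
Column 2 already has 3; hence R1C2 = 4.
Column 3 already has 4; hence R1C3 = 3.
3 is placed in row 2, leaving R2C2 = 1.
Cage d needs sum 6, leaving R3C2 = 2.
Column 3 now contains 2, which forces R3C3 = 1.
Completed grid: 1 4 3 2 / 2 1 4 3 / 3 2 1 4 / 4 3 2 1.

4 3 2 1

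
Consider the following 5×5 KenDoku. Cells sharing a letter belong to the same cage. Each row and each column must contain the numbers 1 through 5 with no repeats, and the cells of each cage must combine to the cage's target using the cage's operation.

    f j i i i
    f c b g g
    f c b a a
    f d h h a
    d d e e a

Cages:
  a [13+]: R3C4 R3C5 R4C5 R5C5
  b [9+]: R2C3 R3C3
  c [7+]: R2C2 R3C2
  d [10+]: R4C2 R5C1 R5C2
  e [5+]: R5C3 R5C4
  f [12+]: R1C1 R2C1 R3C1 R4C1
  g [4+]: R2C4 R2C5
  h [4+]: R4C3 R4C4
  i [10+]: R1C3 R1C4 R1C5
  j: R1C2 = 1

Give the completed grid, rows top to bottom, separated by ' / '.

4 1 2 5 3 / 2 4 5 3 1 / 1 3 4 2 5 / 5 2 3 1 4 / 3 5 1 4 2

Cage j is a single given cell, leaving R1C2 = 1.
The only place for 4 in row 1 is R1C1.
In column 1, 3 can only go at R5C1, so R5C1 = 3.
In row 4, 4 can only go at R4C5, so R4C5 = 4.
Column 3 needs a 2, and only R1C3 is open for it.
Column 3 needs a 3, and only R4C3 is open for it.
3 is placed in row 4, so R4C4 = 1.
Column 4 now contains 1, so R5C4 = 4.
Column 4 now contains 1, so R2C4 = 3.
Cage g needs two cells with sum 4; hence R2C5 = 1.
4 is placed in row 5, which forces R5C3 = 1.
Column 4 already has 3; hence R1C4 = 5.
Cage i needs sum 10, leaving R1C5 = 3.
The 4 cells of cage f must have sum 12, which forces R3C1 = 1.
Cage a has sum 13, leaving R3C4 = 2.
Cage a has sum 13, leaving R3C5 = 5.
The 4 cells of cage a must have sum 13; hence R5C5 = 2.
Cage c needs two cells with sum 7, which forces R2C2 = 4.
Cage b's pair has sum 9, leaving R2C3 = 5.
Row 3 now contains 5, which forces R3C2 = 3.
Row 3 now contains 5; hence R3C3 = 4.
The 3 cells of cage d must have sum 10, leaving R4C2 = 2.
Row 5 already has 2, leaving R5C2 = 5.
Row 2 now contains 5, which forces R2C1 = 2.
2 is placed in row 4, leaving R4C1 = 5.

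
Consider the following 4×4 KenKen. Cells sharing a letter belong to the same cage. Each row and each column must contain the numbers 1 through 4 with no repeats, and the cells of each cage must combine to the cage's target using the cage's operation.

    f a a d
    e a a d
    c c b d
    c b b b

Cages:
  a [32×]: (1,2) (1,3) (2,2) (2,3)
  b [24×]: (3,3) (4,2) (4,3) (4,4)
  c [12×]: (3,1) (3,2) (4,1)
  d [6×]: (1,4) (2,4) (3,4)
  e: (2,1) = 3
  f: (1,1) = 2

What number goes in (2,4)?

Cage f is given, so (1,1) = 2.
Cage e is given, leaving (2,1) = 3.
Cage c has product 12, so (3,2) = 3.
Cage d needs product 6, leaving (1,4) = 3.
Cage b needs product 24, so (4,3) = 3.
The only place for 1 in row 2 is (2,4).
Column 4 already has 1, so (3,4) = 2.
Column 4 now contains 2, leaving (4,4) = 4.
The 3 cells of cage c must have product 12, leaving (3,1) = 4.
The 4 cells of cage b must have product 24, which forces (3,3) = 1.
4 is placed in row 4, leaving (4,1) = 1.
Cage b needs product 24, which forces (4,2) = 2.
The 4 cells of cage a must have product 32, leaving (1,2) = 1.
1 is placed in column 3, so (1,3) = 4.
2 is placed in column 2; hence (2,2) = 4.
The 4 cells of cage a must have product 32; hence (2,3) = 2.
The full grid is 2 1 4 3 / 3 4 2 1 / 4 3 1 2 / 1 2 3 4.

1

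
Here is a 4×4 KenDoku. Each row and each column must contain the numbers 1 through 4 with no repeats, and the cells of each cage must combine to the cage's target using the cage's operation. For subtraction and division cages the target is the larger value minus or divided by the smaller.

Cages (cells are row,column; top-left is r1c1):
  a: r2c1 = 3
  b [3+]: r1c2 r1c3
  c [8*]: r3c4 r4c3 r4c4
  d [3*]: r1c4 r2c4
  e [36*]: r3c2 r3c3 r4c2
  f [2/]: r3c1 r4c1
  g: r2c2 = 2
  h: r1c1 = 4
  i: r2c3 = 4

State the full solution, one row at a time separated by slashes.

4 1 2 3 / 3 2 4 1 / 1 4 3 2 / 2 3 1 4

Cage h is a single given cell, which forces r1c1 = 4.
A is a freebie, so r2c1 = 3.
Cage g is given, which forces r2c2 = 2.
Cage i is given, leaving r2c3 = 4.
3 is placed in row 2, leaving r2c4 = 1.
Cage e needs product 36; hence r3c2 = 4.
Cage e needs product 36, so r3c3 = 3.
Row 3 now contains 4, so r3c4 = 2.
Cage e has product 36, which forces r4c2 = 3.
2 is placed in column 4; hence r4c4 = 4.
2 is placed in column 2, so r1c2 = 1.
The two cells of cage b must have sum 3, leaving r1c3 = 2.
Column 4 now contains 1, leaving r1c4 = 3.
Row 3 now contains 2, leaving r3c1 = 1.
Cage f needs two cells with quotient 2, leaving r4c1 = 2.
The 3 cells of cage c must have product 8, so r4c3 = 1.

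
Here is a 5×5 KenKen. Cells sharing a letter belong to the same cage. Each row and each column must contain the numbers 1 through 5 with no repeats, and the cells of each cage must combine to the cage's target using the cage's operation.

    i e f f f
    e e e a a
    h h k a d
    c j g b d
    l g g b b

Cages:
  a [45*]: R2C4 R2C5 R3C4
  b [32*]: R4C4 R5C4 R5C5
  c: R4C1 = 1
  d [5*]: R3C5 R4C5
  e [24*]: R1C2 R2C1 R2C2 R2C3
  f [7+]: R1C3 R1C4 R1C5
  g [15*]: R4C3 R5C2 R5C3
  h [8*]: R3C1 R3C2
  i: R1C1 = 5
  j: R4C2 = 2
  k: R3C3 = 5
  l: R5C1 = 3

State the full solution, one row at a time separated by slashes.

5 3 4 1 2 / 4 1 2 5 3 / 2 4 5 3 1 / 1 2 3 4 5 / 3 5 1 2 4

Cage i is a single given cell, which forces R1C1 = 5.
Cage a needs product 45, so R2C4 = 5.
The 3 cells of cage a must have product 45; hence R2C5 = 3.
Cage k is a single given cell, so R3C3 = 5.
The 3 cells of cage a must have product 45, which forces R3C4 = 3.
5 is placed in row 3, so R3C5 = 1.
Cage c is given, which forces R4C1 = 1.
J is a freebie; hence R4C2 = 2.
Row 4 already has 1, leaving R4C3 = 3.
Cage b has product 32, so R4C4 = 4.
Column 5 already has 1, which forces R4C5 = 5.
Cage l is a single given cell, which forces R5C1 = 3.
Column 3 now contains 3, so R5C3 = 1.
Cage b needs product 32, which forces R5C4 = 2.
Cage b needs product 32, so R5C5 = 4.
Cage e needs product 24, leaving R1C2 = 3.
The 3 cells of cage f must have sum 7, so R1C3 = 4.
Column 4 already has 2, so R1C4 = 1.
Column 5 already has 4, leaving R1C5 = 2.
Cage e has product 24, leaving R2C2 = 1.
Column 3 already has 4, leaving R2C3 = 2.
Cage h's pair has product 8; hence R3C1 = 2.
2 is placed in column 2; hence R3C2 = 4.
Row 5 already has 1, which forces R5C2 = 5.
Row 2 already has 2, so R2C1 = 4.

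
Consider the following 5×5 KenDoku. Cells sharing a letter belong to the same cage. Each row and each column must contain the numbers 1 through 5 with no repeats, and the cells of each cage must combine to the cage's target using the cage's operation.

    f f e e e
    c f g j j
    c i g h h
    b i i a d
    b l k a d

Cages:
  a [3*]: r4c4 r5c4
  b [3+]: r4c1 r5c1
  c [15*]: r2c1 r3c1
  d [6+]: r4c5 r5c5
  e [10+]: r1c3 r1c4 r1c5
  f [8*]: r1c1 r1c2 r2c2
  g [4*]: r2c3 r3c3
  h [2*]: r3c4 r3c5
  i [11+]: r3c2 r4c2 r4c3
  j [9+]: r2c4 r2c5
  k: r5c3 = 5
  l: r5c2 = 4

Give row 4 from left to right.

2 5 3 1 4

L is a freebie, which forces r5c2 = 4.
Cage k is given, leaving r5c3 = 5.
Cage f has product 8, leaving r1c1 = 4.
In row 1, 1 can only go at r1c2, so r1c2 = 1.
Column 2 now contains 1, so r2c2 = 2.
Column 2 already has 2, so r4c2 = 5.
Row 4 now contains 5, so r4c5 = 4.
The two cells of cage j must have sum 9, so r2c4 = 4.
Column 5 already has 4, leaving r2c5 = 5.
Column 2 already has 5; hence r3c2 = 3.
Row 4 now contains 4; hence r4c3 = 3.
Row 4 already has 3, leaving r4c4 = 1.
1 is placed in column 4, leaving r5c4 = 3.
Cage d's pair has sum 6, which forces r5c5 = 2.
Column 3 already has 3, which forces r1c3 = 2.
Cage e needs sum 10, which forces r1c4 = 5.
Column 5 already has 2; hence r1c5 = 3.
5 is placed in row 2; hence r2c1 = 3.
4 is placed in row 2, so r2c3 = 1.
3 is placed in row 3; hence r3c1 = 5.
Cage g's pair has product 4; hence r3c3 = 4.
1 is placed in column 4, leaving r3c4 = 2.
Column 5 already has 2, so r3c5 = 1.
Row 4 now contains 1, which forces r4c1 = 2.
Row 5 already has 2, leaving r5c1 = 1.
Completed grid: 4 1 2 5 3 / 3 2 1 4 5 / 5 3 4 2 1 / 2 5 3 1 4 / 1 4 5 3 2.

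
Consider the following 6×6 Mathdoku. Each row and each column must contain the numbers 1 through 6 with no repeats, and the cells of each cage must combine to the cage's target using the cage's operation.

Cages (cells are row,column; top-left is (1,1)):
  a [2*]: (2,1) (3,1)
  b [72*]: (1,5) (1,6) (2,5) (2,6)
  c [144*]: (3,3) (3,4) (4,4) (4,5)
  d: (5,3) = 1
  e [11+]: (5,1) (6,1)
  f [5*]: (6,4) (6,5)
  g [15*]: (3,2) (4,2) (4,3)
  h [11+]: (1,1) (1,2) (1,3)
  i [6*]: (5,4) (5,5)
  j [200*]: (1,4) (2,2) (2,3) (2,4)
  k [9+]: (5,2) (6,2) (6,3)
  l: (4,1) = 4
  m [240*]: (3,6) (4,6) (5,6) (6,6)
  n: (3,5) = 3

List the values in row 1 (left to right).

The 4 cells of cage j must have product 200, so (1,4) = 5.
N is a freebie, which forces (3,5) = 3.
L is a freebie, which forces (4,1) = 4.
D is a freebie, which forces (5,3) = 1.
Column 4 now contains 5, so (6,4) = 1.
Row 6 now contains 1, leaving (6,5) = 5.
Cage e's pair has sum 11, which forces (5,1) = 5.
Cage i's pair has product 6, leaving (5,4) = 3.
The two cells of cage i must have product 6, so (5,5) = 2.
Row 6 now contains 5; hence (6,1) = 6.
Row 5 now contains 2, leaving (5,2) = 4.
4 is placed in row 5, leaving (5,6) = 6.
Row 2 needs a 3, and only (2,6) is open for it.
Row 2 needs a 6, and only (2,5) is open for it.
Cage c has product 144, so (3,3) = 6.
The 4 cells of cage c must have product 144, so (3,4) = 4.
Cage c needs product 144, so (4,4) = 6.
6 is placed in column 5, so (4,5) = 1.
Cage h needs sum 11, leaving (1,2) = 6.
Column 5 now contains 1, leaving (1,5) = 4.
Cage b needs product 72, which forces (1,6) = 1.
Cage j has product 200, which forces (2,2) = 5.
Cage j needs product 200, which forces (2,3) = 4.
4 is placed in column 4, leaving (2,4) = 2.
Cage g needs product 15, leaving (3,2) = 1.
5 is placed in column 2, which forces (4,2) = 3.
Row 4 already has 3; hence (4,3) = 5.
Row 4 already has 5, which forces (4,6) = 2.
Column 2 already has 3; hence (6,2) = 2.
Row 6 already has 2; hence (6,3) = 3.
The 4 cells of cage m must have product 240, which forces (6,6) = 4.
The 3 cells of cage h must have sum 11, which forces (1,1) = 3.
3 is placed in column 3, so (1,3) = 2.
2 is placed in row 2; hence (2,1) = 1.
Row 3 now contains 1, leaving (3,1) = 2.
Column 6 already has 2; hence (3,6) = 5.
Filled in: 3 6 2 5 4 1 / 1 5 4 2 6 3 / 2 1 6 4 3 5 / 4 3 5 6 1 2 / 5 4 1 3 2 6 / 6 2 3 1 5 4.

3 6 2 5 4 1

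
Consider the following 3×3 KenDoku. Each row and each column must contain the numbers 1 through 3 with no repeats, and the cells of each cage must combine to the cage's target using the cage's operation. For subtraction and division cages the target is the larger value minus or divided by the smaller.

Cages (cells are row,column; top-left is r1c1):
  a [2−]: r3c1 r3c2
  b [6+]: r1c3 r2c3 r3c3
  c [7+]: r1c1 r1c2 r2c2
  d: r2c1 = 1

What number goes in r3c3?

D is a freebie, so r2c1 = 1.
1 is placed in column 1; hence r3c1 = 3.
3 is placed in row 3, leaving r3c2 = 1.
Row 3 already has 1, leaving r3c3 = 2.
Column 1 already has 3; hence r1c1 = 2.
1 is placed in column 2, which forces r1c2 = 3.
Cage b has sum 6; hence r1c3 = 1.
Cage c has sum 7, leaving r2c2 = 2.
Column 3 already has 2, leaving r2c3 = 3.
Completed grid: 2 3 1 / 1 2 3 / 3 1 2.

2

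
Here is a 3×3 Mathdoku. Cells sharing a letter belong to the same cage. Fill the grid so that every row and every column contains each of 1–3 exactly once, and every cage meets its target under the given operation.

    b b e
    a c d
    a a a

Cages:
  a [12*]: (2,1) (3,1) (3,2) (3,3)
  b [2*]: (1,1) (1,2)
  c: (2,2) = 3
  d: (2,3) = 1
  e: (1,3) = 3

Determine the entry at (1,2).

Cage e is a single given cell; hence (1,3) = 3.
The 4 cells of cage a must have product 12, leaving (2,1) = 2.
C is a freebie, so (2,2) = 3.
Cage d is a single given cell, leaving (2,3) = 1.
Column 3 already has 1, so (3,3) = 2.
Column 1 now contains 2, leaving (1,1) = 1.
Cage b's pair has product 2, which forces (1,2) = 2.
Cage a needs product 12, which forces (3,1) = 3.
Row 3 already has 2, leaving (3,2) = 1.
The full grid is 1 2 3 / 2 3 1 / 3 1 2.

2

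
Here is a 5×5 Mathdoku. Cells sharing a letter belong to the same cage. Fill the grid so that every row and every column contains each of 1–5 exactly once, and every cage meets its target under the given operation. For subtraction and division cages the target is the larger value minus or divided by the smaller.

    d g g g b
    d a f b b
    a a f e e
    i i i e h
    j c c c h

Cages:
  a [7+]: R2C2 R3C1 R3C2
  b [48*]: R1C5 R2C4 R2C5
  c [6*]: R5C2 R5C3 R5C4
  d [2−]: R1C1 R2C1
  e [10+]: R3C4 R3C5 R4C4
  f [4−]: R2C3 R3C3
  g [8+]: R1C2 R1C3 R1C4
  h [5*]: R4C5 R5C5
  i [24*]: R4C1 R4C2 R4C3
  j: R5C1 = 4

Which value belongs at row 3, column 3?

Cage b has product 48, leaving R1C5 = 4.
The 3 cells of cage b must have product 48; hence R2C4 = 4.
The 3 cells of cage b must have product 48, which forces R2C5 = 3.
J is a freebie; hence R5C1 = 4.
Cage d's pair has difference 2; hence R1C1 = 3.
Column 1 already has 3, so R4C1 = 2.
Column 1 now contains 2, so R3C1 = 1.
Row 3 already has 1, leaving R3C3 = 5.
Row 3 already has 5; hence R3C5 = 2.
Column 1 now contains 1; hence R2C1 = 5.
The 3 cells of cage a must have sum 7; hence R2C2 = 2.
Column 3 now contains 5, which forces R2C3 = 1.
Row 3 already has 5, so R3C2 = 4.
Row 3 already has 2, leaving R3C4 = 3.
4 is placed in column 2, which forces R4C2 = 3.
3 is placed in row 4, so R4C3 = 4.
Cage e needs sum 10, so R4C4 = 5.
5 is placed in row 4, leaving R4C5 = 1.
Column 2 already has 3; hence R5C2 = 1.
Row 5 now contains 1, which forces R5C4 = 2.
Column 5 now contains 1, leaving R5C5 = 5.
Column 2 now contains 1, which forces R1C2 = 5.
1 is placed in column 3, which forces R1C3 = 2.
Column 4 already has 2, so R1C4 = 1.
2 is placed in row 5, leaving R5C3 = 3.
The full grid is 3 5 2 1 4 / 5 2 1 4 3 / 1 4 5 3 2 / 2 3 4 5 1 / 4 1 3 2 5.

5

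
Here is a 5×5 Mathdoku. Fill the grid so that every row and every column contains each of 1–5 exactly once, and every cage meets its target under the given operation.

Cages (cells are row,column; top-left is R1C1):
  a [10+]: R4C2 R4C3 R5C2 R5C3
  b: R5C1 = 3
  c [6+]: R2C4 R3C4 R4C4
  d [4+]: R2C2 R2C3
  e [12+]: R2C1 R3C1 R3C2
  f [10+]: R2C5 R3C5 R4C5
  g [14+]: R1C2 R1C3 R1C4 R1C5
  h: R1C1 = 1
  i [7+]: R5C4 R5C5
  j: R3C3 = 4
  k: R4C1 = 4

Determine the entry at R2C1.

H is a freebie; hence R1C1 = 1.
J is a freebie; hence R3C3 = 4.
K is a freebie, so R4C1 = 4.
B is a freebie, so R5C1 = 3.
Column 1 already has 3, leaving R2C1 = 5.
Cage e needs sum 12, which forces R3C1 = 2.
Cage e has sum 12; hence R3C2 = 5.
Cage f has sum 10, so R4C5 = 5.
Column 5 already has 5, leaving R5C5 = 2.
Column 5 now contains 2; hence R2C5 = 4.
Cage f has sum 10; hence R3C5 = 1.
Row 5 now contains 2, leaving R5C4 = 5.
Cage g needs sum 14, so R1C3 = 5.
Column 5 already has 4, so R1C5 = 3.
Row 3 now contains 1, which forces R3C4 = 3.
The 4 cells of cage a must have sum 10, which forces R5C2 = 4.
Row 5 already has 5, which forces R5C3 = 1.
Column 2 already has 4, so R1C2 = 2.
Cage g needs sum 14, leaving R1C4 = 4.
The two cells of cage d must have sum 4, so R2C2 = 1.
Column 3 already has 1, so R2C3 = 3.
Row 2 already has 1, leaving R2C4 = 2.
Column 2 already has 2; hence R4C2 = 3.
Column 3 now contains 3; hence R4C3 = 2.
Column 4 now contains 2, so R4C4 = 1.
The full grid is 1 2 5 4 3 / 5 1 3 2 4 / 2 5 4 3 1 / 4 3 2 1 5 / 3 4 1 5 2.

5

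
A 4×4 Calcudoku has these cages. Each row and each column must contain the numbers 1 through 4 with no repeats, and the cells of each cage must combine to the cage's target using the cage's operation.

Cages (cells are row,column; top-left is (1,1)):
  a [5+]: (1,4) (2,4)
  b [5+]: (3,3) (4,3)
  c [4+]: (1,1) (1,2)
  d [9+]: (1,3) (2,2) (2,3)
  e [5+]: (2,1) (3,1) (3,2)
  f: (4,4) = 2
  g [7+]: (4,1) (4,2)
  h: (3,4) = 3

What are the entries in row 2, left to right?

Cage h is given, so (3,4) = 3.
F is a freebie, which forces (4,4) = 2.
Cage e needs sum 5, leaving (2,1) = 2.
Row 3 now contains 3, leaving (3,1) = 1.
Cage e has sum 5, which forces (3,2) = 2.
2 is placed in row 3, leaving (3,3) = 4.
Column 1 already has 1, so (1,1) = 3.
Cage c's pair has sum 4, leaving (1,2) = 1.
Cage d needs sum 9, so (1,3) = 2.
Row 1 already has 1; hence (1,4) = 4.
The 3 cells of cage d must have sum 9; hence (2,2) = 4.
The 3 cells of cage d must have sum 9, leaving (2,3) = 3.
Column 4 now contains 4, so (2,4) = 1.
Column 1 now contains 3, which forces (4,1) = 4.
Column 2 now contains 4, which forces (4,2) = 3.
Cage b's pair has sum 5, so (4,3) = 1.
Filled in: 3 1 2 4 / 2 4 3 1 / 1 2 4 3 / 4 3 1 2.

2 4 3 1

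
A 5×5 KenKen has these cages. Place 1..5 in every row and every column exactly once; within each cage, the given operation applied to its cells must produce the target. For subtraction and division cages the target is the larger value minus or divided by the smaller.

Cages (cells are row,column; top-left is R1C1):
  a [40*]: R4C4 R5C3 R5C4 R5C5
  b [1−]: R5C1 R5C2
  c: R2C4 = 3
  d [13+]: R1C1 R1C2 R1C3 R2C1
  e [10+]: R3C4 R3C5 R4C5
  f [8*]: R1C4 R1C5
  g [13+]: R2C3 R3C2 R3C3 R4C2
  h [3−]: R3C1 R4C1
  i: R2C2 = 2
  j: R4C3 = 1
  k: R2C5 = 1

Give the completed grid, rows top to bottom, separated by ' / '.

1 5 3 2 4 / 4 2 5 3 1 / 2 1 4 5 3 / 5 3 1 4 2 / 3 4 2 1 5

Cage i is a single given cell, leaving R2C2 = 2.
Cage c is a single given cell, so R2C4 = 3.
Cage k is given, so R2C5 = 1.
J is a freebie, which forces R4C3 = 1.
Cage a needs product 40, leaving R5C4 = 1.
The 4 cells of cage d must have sum 13; hence R2C1 = 4.
4 is placed in row 2, leaving R2C3 = 5.
5 is placed in column 3; hence R1C3 = 3.
Cage g has sum 13; hence R3C2 = 1.
Cage d has sum 13, so R1C1 = 1.
Column 2 now contains 1; hence R1C2 = 5.
Column 2 already has 5, which forces R4C2 = 3.
Column 2 now contains 3, leaving R5C2 = 4.
Row 5 already has 4, which forces R5C3 = 2.
2 is placed in row 5; hence R5C5 = 5.
Column 3 now contains 2; hence R3C3 = 4.
4 is placed in row 3, leaving R3C4 = 5.
Cage a needs product 40; hence R4C4 = 4.
Row 4 now contains 4, so R4C5 = 2.
Row 5 now contains 5, which forces R5C1 = 3.
Column 4 already has 4, leaving R1C4 = 2.
Column 5 already has 2, so R1C5 = 4.
Row 3 already has 5, so R3C1 = 2.
Column 5 already has 2, so R3C5 = 3.
2 is placed in row 4, so R4C1 = 5.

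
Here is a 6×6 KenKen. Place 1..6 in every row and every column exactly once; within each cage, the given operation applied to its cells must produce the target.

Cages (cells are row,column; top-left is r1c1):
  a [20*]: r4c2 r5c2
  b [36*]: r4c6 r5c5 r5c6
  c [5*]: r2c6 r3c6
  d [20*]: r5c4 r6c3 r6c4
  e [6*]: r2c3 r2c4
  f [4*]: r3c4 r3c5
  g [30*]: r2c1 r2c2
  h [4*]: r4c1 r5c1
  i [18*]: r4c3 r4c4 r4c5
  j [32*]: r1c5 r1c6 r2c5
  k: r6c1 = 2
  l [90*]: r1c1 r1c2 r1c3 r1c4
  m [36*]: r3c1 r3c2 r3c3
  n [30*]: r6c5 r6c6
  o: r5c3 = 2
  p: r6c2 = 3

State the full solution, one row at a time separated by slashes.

6 1 5 3 2 4 / 5 6 3 2 4 1 / 3 2 6 4 1 5 / 4 5 1 6 3 2 / 1 4 2 5 6 3 / 2 3 4 1 5 6

Cage j has product 32; hence r1c5 = 2.
Cage j needs product 32, leaving r1c6 = 4.
Cage j needs product 32; hence r2c5 = 4.
Column 5 already has 4; hence r3c5 = 1.
Row 3 now contains 1, which forces r3c6 = 5.
O is a freebie, leaving r5c3 = 2.
Cage k is given; hence r6c1 = 2.
Cage p is given, which forces r6c2 = 3.
Column 6 already has 5; hence r6c6 = 6.
Column 6 already has 5, which forces r2c6 = 1.
The 3 cells of cage m must have product 36, leaving r3c2 = 2.
Row 3 now contains 1; hence r3c4 = 4.
Cage b needs product 36; hence r4c6 = 2.
The 3 cells of cage b must have product 36, which forces r5c5 = 6.
Cage b needs product 36, so r5c6 = 3.
6 is placed in row 6, so r6c5 = 5.
Cage e's pair has product 6, so r2c3 = 3.
Cage e needs two cells with product 6; hence r2c4 = 2.
Column 3 now contains 3, which forces r3c3 = 6.
6 is placed in column 3, so r4c3 = 1.
1 is placed in row 4; hence r4c4 = 6.
6 is placed in column 5; hence r4c5 = 3.
Cage d needs product 20, which forces r5c4 = 5.
Cage d has product 20, leaving r6c3 = 4.
Row 6 already has 5, leaving r6c4 = 1.
Column 3 now contains 1; hence r1c3 = 5.
Column 4 now contains 1, so r1c4 = 3.
Row 3 already has 6, so r3c1 = 3.
1 is placed in row 4, which forces r4c1 = 4.
The two cells of cage a must have product 20, so r4c2 = 5.
Cage h needs two cells with product 4; hence r5c1 = 1.
Row 5 now contains 5, leaving r5c2 = 4.
Column 1 already has 1; hence r1c1 = 6.
Cage l has product 90, which forces r1c2 = 1.
Cage g's pair has product 30; hence r2c1 = 5.
5 is placed in column 2, leaving r2c2 = 6.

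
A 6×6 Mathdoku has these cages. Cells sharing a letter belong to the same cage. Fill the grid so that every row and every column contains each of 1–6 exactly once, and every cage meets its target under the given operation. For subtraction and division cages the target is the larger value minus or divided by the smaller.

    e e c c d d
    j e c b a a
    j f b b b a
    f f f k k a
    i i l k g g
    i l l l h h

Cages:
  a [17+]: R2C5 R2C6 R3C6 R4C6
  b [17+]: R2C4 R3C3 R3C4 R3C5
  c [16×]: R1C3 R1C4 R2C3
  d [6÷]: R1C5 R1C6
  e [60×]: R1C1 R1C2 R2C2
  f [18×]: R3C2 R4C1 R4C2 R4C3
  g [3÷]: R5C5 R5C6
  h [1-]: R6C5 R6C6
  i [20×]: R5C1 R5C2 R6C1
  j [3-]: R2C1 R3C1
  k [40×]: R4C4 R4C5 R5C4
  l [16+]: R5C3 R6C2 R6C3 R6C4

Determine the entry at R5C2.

2

R1C5 and R1C6 in row 1 are {1, 6}, leaving R1C3 = 4.
Cage c has product 16, leaving R1C4 = 2.
Cage c has product 16; hence R2C3 = 2.
Cage e needs product 60; hence R2C2 = 4.
Cage k needs product 40, leaving R4C5 = 2.
The 4 cells of cage f must have product 18, so R3C2 = 1.
The only place for 1 in column 4 is R6C4.
Cage l has sum 16, leaving R5C3 = 6.
Cage l has sum 16, which forces R6C2 = 6.
The 4 cells of cage l must have sum 16, so R6C3 = 3.
Column 3 now contains 3, so R3C3 = 5.
Cage f needs product 18, so R4C1 = 6.
Column 2 already has 6, leaving R4C2 = 3.
Column 3 now contains 3; hence R4C3 = 1.
The 3 cells of cage e must have product 60, so R1C1 = 3.
Column 2 now contains 3, leaving R1C2 = 5.
5 is placed in column 2, which forces R5C2 = 2.
The 3 cells of cage i must have product 20, so R5C1 = 5.
Row 5 now contains 5, leaving R5C4 = 4.
The 3 cells of cage i must have product 20, which forces R6C1 = 2.
Column 1 now contains 5; hence R2C1 = 1.
Column 1 already has 2, leaving R3C1 = 4.
Row 3 now contains 4, which forces R3C5 = 3.
4 is placed in column 4, which forces R4C4 = 5.
5 is placed in row 4, which forces R4C6 = 4.
3 is placed in column 5, which forces R5C5 = 1.
1 is placed in row 5; hence R5C6 = 3.
4 is placed in column 6, leaving R6C6 = 5.
1 is placed in column 5, which forces R1C5 = 6.
Cage d's pair has quotient 6; hence R1C6 = 1.
Column 4 already has 5, which forces R2C4 = 3.
Cage a needs sum 17, leaving R2C5 = 5.
5 is placed in column 6, leaving R2C6 = 6.
Row 3 now contains 3, which forces R3C4 = 6.
The 4 cells of cage a must have sum 17, so R3C6 = 2.
Row 6 now contains 5, leaving R6C5 = 4.
The full grid is 3 5 4 2 6 1 / 1 4 2 3 5 6 / 4 1 5 6 3 2 / 6 3 1 5 2 4 / 5 2 6 4 1 3 / 2 6 3 1 4 5.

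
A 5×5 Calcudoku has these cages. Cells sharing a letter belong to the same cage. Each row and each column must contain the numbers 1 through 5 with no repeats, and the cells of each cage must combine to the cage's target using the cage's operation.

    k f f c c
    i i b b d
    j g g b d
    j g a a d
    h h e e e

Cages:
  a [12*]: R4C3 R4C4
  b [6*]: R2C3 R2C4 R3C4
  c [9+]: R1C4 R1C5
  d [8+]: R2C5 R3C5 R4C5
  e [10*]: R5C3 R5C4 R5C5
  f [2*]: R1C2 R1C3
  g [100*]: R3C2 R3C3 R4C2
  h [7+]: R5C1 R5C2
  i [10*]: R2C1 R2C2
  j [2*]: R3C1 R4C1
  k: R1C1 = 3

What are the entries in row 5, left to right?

4 3 1 5 2

Cage k is given, so R1C1 = 3.
Cage g has product 100, so R3C2 = 4.
The 3 cells of cage g must have product 100, so R3C3 = 5.
Cage g needs product 100, leaving R4C2 = 5.
Cage i's pair has product 10, leaving R2C1 = 5.
Column 2 now contains 5, leaving R2C2 = 2.
Column 1 already has 5, so R5C1 = 4.
2 is placed in column 2, leaving R5C2 = 3.
2 is placed in column 2, leaving R1C2 = 1.
Cage f needs two cells with product 2; hence R1C3 = 2.
The 3 cells of cage b must have product 6; hence R3C4 = 2.
Column 3 already has 2, so R5C3 = 1.
Row 5 already has 1; hence R5C4 = 5.
Row 5 already has 5, so R5C5 = 2.
5 is placed in column 4, so R1C4 = 4.
The two cells of cage c must have sum 9, leaving R1C5 = 5.
Column 3 already has 1; hence R2C3 = 3.
Cage b needs product 6, which forces R2C4 = 1.
Row 2 now contains 1, which forces R2C5 = 4.
Row 3 now contains 2; hence R3C1 = 1.
Row 3 now contains 1, leaving R3C5 = 3.
Cage j's pair has product 2; hence R4C1 = 2.
Column 3 now contains 3, which forces R4C3 = 4.
Column 4 now contains 4; hence R4C4 = 3.
3 is placed in column 5; hence R4C5 = 1.
Filled in: 3 1 2 4 5 / 5 2 3 1 4 / 1 4 5 2 3 / 2 5 4 3 1 / 4 3 1 5 2.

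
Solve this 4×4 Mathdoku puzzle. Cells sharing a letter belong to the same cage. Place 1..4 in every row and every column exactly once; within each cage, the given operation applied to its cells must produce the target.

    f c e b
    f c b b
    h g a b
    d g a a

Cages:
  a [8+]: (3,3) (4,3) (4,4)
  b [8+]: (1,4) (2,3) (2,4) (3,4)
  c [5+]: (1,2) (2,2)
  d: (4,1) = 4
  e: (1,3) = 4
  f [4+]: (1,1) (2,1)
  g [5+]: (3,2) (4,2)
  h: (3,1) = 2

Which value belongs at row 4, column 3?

2

Cage e is a single given cell, which forces (1,3) = 4.
Cage h is given, which forces (3,1) = 2.
Cage d is given, leaving (4,1) = 4.
Cage a needs sum 8; hence (3,3) = 3.
Cage a needs sum 8, which forces (4,3) = 2.
Cage a needs sum 8, which forces (4,4) = 3.
Column 3 already has 2, so (2,3) = 1.
Row 3 already has 3, leaving (3,2) = 4.
Row 3 now contains 4, leaving (3,4) = 1.
Row 4 already has 2, which forces (4,2) = 1.
The two cells of cage f must have sum 4, which forces (1,1) = 1.
Column 4 already has 1, which forces (1,4) = 2.
1 is placed in row 2; hence (2,1) = 3.
Row 2 already has 3, so (2,2) = 2.
Cage b needs sum 8, which forces (2,4) = 4.
Row 1 now contains 2, leaving (1,2) = 3.
Completed grid: 1 3 4 2 / 3 2 1 4 / 2 4 3 1 / 4 1 2 3.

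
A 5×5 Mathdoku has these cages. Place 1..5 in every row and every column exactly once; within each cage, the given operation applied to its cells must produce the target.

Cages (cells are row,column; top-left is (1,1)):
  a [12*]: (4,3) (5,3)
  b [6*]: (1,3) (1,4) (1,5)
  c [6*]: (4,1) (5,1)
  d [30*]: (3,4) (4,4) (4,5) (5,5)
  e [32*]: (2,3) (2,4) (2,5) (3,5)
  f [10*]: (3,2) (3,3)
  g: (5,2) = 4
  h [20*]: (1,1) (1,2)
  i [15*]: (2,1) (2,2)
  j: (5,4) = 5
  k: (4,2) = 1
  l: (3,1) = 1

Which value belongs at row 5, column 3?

3

Cage l is given; hence (3,1) = 1.
The 4 cells of cage e must have product 32, leaving (3,5) = 4.
Cage k is given, so (4,2) = 1.
G is a freebie, so (5,2) = 4.
4 is placed in row 5, leaving (5,3) = 3.
J is a freebie, so (5,4) = 5.
The two cells of cage h must have product 20, which forces (1,1) = 4.
Column 2 already has 4; hence (1,2) = 5.
5 is placed in column 2, which forces (2,2) = 3.
5 is placed in column 2, which forces (3,2) = 2.
Row 3 now contains 2; hence (3,3) = 5.
Row 3 now contains 2, which forces (3,4) = 3.
The two cells of cage c must have product 6, leaving (4,1) = 3.
3 is placed in column 3, which forces (4,3) = 4.
Column 4 already has 3, so (4,4) = 2.
Cage d has product 30, which forces (4,5) = 5.
Row 5 now contains 3; hence (5,1) = 2.
Cage d needs product 30; hence (5,5) = 1.
Cage b has product 6, which forces (1,3) = 2.
Column 4 already has 2, which forces (1,4) = 1.
The 3 cells of cage b must have product 6, which forces (1,5) = 3.
3 is placed in row 2, which forces (2,1) = 5.
Cage e needs product 32; hence (2,3) = 1.
Cage e has product 32, which forces (2,4) = 4.
Column 5 now contains 1, which forces (2,5) = 2.
The full grid is 4 5 2 1 3 / 5 3 1 4 2 / 1 2 5 3 4 / 3 1 4 2 5 / 2 4 3 5 1.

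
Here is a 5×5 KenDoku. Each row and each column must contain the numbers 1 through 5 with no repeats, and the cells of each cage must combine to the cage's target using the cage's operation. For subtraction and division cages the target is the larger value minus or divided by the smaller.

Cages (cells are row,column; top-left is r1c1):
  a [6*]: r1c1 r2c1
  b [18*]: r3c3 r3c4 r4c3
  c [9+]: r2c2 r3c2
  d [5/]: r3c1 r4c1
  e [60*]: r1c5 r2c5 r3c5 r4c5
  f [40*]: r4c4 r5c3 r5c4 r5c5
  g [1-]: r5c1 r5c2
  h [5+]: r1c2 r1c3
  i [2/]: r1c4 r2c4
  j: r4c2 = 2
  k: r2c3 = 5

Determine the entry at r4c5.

K is a freebie, so r2c3 = 5.
The 3 cells of cage b must have product 18, which forces r3c3 = 2.
The 3 cells of cage b must have product 18, so r3c4 = 3.
Cage j is given, so r4c2 = 2.
Cage b has product 18, leaving r4c3 = 3.
Row 2 already has 5, leaving r2c2 = 4.
The two cells of cage c must have sum 9, which forces r3c2 = 5.
Column 2 now contains 4, which forces r1c2 = 1.
Cage h needs two cells with sum 5, which forces r1c3 = 4.
Row 1 now contains 4; hence r1c4 = 2.
Column 4 already has 2; hence r2c4 = 1.
Row 2 already has 1, so r2c5 = 3.
Row 3 now contains 5, which forces r3c1 = 1.
Row 3 now contains 1, so r3c5 = 4.
Cage d needs two cells with quotient 5; hence r4c1 = 5.
5 is placed in row 4, which forces r4c4 = 4.
5 is placed in row 4, leaving r4c5 = 1.
Column 2 already has 1, which forces r5c2 = 3.
4 is placed in column 3, leaving r5c3 = 1.
Column 4 already has 4, so r5c4 = 5.
Row 5 now contains 5, leaving r5c5 = 2.
Row 1 now contains 2, leaving r1c1 = 3.
3 is placed in column 5, so r1c5 = 5.
Row 2 already has 3, which forces r2c1 = 2.
2 is placed in row 5, leaving r5c1 = 4.
Filled in: 3 1 4 2 5 / 2 4 5 1 3 / 1 5 2 3 4 / 5 2 3 4 1 / 4 3 1 5 2.

1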